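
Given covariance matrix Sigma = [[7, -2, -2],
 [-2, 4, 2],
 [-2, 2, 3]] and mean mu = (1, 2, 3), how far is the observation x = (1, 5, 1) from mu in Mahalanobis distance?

Step 1 — centre the observation: (x - mu) = (0, 3, -2).

Step 2 — invert Sigma (cofactor / det for 3×3, or solve directly):
  Sigma^{-1} = [[0.1818, 0.0455, 0.0909],
 [0.0455, 0.3864, -0.2273],
 [0.0909, -0.2273, 0.5455]].

Step 3 — form the quadratic (x - mu)^T · Sigma^{-1} · (x - mu):
  Sigma^{-1} · (x - mu) = (-0.0455, 1.6136, -1.7727).
  (x - mu)^T · [Sigma^{-1} · (x - mu)] = (0)·(-0.0455) + (3)·(1.6136) + (-2)·(-1.7727) = 8.3864.

Step 4 — take square root: d = √(8.3864) ≈ 2.8959.

d(x, mu) = √(8.3864) ≈ 2.8959


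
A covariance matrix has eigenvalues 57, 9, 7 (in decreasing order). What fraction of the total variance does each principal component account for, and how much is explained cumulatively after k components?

Step 1 — total variance = trace(Sigma) = Σ λ_i = 57 + 9 + 7 = 73.

Step 2 — fraction explained by component i = λ_i / Σ λ:
  PC1: 57/73 = 0.7808
  PC2: 9/73 = 0.1233
  PC3: 7/73 = 0.0959

Step 3 — cumulative fraction after k components = (λ_1 + ... + λ_k) / Σ λ:
  k = 1: 57/73 = 0.7808
  k = 2: (57 + 9)/73 = 66/73 = 0.9041
  k = 3: (57 + 9 + 7)/73 = 73/73 = 1

Summary (fraction, with percent):

explained: PC1 0.7808 (78.08%), PC2 0.1233 (12.33%), PC3 0.0959 (9.59%);  cumulative: 0.7808, 0.9041, 1


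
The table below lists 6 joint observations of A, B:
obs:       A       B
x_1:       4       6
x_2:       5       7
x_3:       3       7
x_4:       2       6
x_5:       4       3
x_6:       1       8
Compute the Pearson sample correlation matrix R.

Step 1 — column means:
  mean(A) = (4 + 5 + 3 + 2 + 4 + 1) / 6 = 19/6 = 3.1667
  mean(B) = (6 + 7 + 7 + 6 + 3 + 8) / 6 = 37/6 = 6.1667

Step 2 — sample variances and covariances s[i,j] = (1/(n-1)) · Σ_k (x_{k,i} - mean_i) · (x_{k,j} - mean_j), with n-1 = 5:
  s[A,A] = ((0.8333)·(0.8333) + (1.8333)·(1.8333) + (-0.1667)·(-0.1667) + (-1.1667)·(-1.1667) + (0.8333)·(0.8333) + (-2.1667)·(-2.1667)) / 5 = 10.8333/5 = 2.1667
  s[A,B] = ((0.8333)·(-0.1667) + (1.8333)·(0.8333) + (-0.1667)·(0.8333) + (-1.1667)·(-0.1667) + (0.8333)·(-3.1667) + (-2.1667)·(1.8333)) / 5 = -5.1667/5 = -1.0333
  s[B,B] = ((-0.1667)·(-0.1667) + (0.8333)·(0.8333) + (0.8333)·(0.8333) + (-0.1667)·(-0.1667) + (-3.1667)·(-3.1667) + (1.8333)·(1.8333)) / 5 = 14.8333/5 = 2.9667
  Sample standard deviations s_i = √(s[i,i]):
  s(A) = √(2.1667) = 1.472
  s(B) = √(2.9667) = 1.7224

Step 3 — r_{ij} = s_{ij} / (s_i · s_j):
  r[A,A] = 1 (diagonal).
  r[A,B] = -1.0333 / (1.472 · 1.7224) = -1.0333 / 2.5353 = -0.4076
  r[B,B] = 1 (diagonal).

R is symmetric with unit diagonal. Assembling:

R = [[1, -0.4076],
 [-0.4076, 1]]


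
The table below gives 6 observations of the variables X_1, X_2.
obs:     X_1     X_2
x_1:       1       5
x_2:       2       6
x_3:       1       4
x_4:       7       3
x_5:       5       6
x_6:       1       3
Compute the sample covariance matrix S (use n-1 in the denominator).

Step 1 — column means:
  mean(X_1) = (1 + 2 + 1 + 7 + 5 + 1) / 6 = 17/6 = 2.8333
  mean(X_2) = (5 + 6 + 4 + 3 + 6 + 3) / 6 = 27/6 = 4.5

Step 2 — sample covariance S[i,j] = (1/(n-1)) · Σ_k (x_{k,i} - mean_i) · (x_{k,j} - mean_j), with n-1 = 5.
  S[X_1,X_1] = ((-1.8333)·(-1.8333) + (-0.8333)·(-0.8333) + (-1.8333)·(-1.8333) + (4.1667)·(4.1667) + (2.1667)·(2.1667) + (-1.8333)·(-1.8333)) / 5 = 32.8333/5 = 6.5667
  S[X_1,X_2] = ((-1.8333)·(0.5) + (-0.8333)·(1.5) + (-1.8333)·(-0.5) + (4.1667)·(-1.5) + (2.1667)·(1.5) + (-1.8333)·(-1.5)) / 5 = -1.5/5 = -0.3
  S[X_2,X_2] = ((0.5)·(0.5) + (1.5)·(1.5) + (-0.5)·(-0.5) + (-1.5)·(-1.5) + (1.5)·(1.5) + (-1.5)·(-1.5)) / 5 = 9.5/5 = 1.9

S is symmetric (S[j,i] = S[i,j]). Assembling:

S = [[6.5667, -0.3],
 [-0.3, 1.9]]


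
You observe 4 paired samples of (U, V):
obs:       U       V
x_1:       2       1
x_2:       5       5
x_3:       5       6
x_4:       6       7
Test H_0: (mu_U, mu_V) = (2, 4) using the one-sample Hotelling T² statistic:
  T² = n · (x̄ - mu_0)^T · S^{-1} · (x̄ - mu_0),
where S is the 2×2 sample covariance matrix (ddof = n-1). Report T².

Step 1 — sample mean vector:
  mean(U) = (2 + 5 + 5 + 6) / 4 = 18/4 = 4.5
  mean(V) = (1 + 5 + 6 + 7) / 4 = 19/4 = 4.75
  x̄ = (4.5, 4.75),  deviation x̄ - mu_0 = (4.5, 4.75) - (2, 4) = (2.5, 0.75).

Step 2 — sample covariance matrix, S[i,j] = (1/(n-1)) · Σ_k (x_{k,i} - mean_i) · (x_{k,j} - mean_j), divisor n-1 = 3:
  S[U,U] = ((-2.5)·(-2.5) + (0.5)·(0.5) + (0.5)·(0.5) + (1.5)·(1.5)) / 3 = 9/3 = 3
  S[U,V] = ((-2.5)·(-3.75) + (0.5)·(0.25) + (0.5)·(1.25) + (1.5)·(2.25)) / 3 = 13.5/3 = 4.5
  S[V,V] = ((-3.75)·(-3.75) + (0.25)·(0.25) + (1.25)·(1.25) + (2.25)·(2.25)) / 3 = 20.75/3 = 6.9167
  S = [[3, 4.5],
 [4.5, 6.9167]].

Step 3 — invert S. det(S) = 3·6.9167 - (4.5)² = 0.5.
  S^{-1} = (1/det) · [[d, -b], [-b, a]] = [[13.8333, -9],
 [-9, 6]].

Step 4 — quadratic form (x̄ - mu_0)^T · S^{-1} · (x̄ - mu_0):
  S^{-1} · (x̄ - mu_0) = (27.8333, -18),
  (x̄ - mu_0)^T · [...] = (2.5)·(27.8333) + (0.75)·(-18) = 56.0833.

Step 5 — scale by n: T² = 4 · 56.0833 = 224.3333.

T² ≈ 224.3333


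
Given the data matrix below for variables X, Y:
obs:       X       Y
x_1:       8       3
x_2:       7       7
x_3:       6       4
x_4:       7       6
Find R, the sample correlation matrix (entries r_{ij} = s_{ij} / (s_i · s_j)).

Step 1 — column means:
  mean(X) = (8 + 7 + 6 + 7) / 4 = 28/4 = 7
  mean(Y) = (3 + 7 + 4 + 6) / 4 = 20/4 = 5

Step 2 — sample variances and covariances s[i,j] = (1/(n-1)) · Σ_k (x_{k,i} - mean_i) · (x_{k,j} - mean_j), with n-1 = 3:
  s[X,X] = ((1)·(1) + (0)·(0) + (-1)·(-1) + (0)·(0)) / 3 = 2/3 = 0.6667
  s[X,Y] = ((1)·(-2) + (0)·(2) + (-1)·(-1) + (0)·(1)) / 3 = -1/3 = -0.3333
  s[Y,Y] = ((-2)·(-2) + (2)·(2) + (-1)·(-1) + (1)·(1)) / 3 = 10/3 = 3.3333
  Sample standard deviations s_i = √(s[i,i]):
  s(X) = √(0.6667) = 0.8165
  s(Y) = √(3.3333) = 1.8257

Step 3 — r_{ij} = s_{ij} / (s_i · s_j):
  r[X,X] = 1 (diagonal).
  r[X,Y] = -0.3333 / (0.8165 · 1.8257) = -0.3333 / 1.4907 = -0.2236
  r[Y,Y] = 1 (diagonal).

R is symmetric with unit diagonal. Assembling:

R = [[1, -0.2236],
 [-0.2236, 1]]


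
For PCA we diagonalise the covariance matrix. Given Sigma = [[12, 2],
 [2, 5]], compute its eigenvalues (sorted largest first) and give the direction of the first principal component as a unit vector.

Step 1 — characteristic polynomial of 2×2 Sigma:
  det(Sigma - λI) = λ² - trace · λ + det = 0.
  trace = 12 + 5 = 17, det = 12·5 - (2)² = 56.
Step 2 — discriminant:
  Δ = trace² - 4·det = 289 - 224 = 65.
Step 3 — eigenvalues:
  λ = (trace ± √Δ)/2 = (17 ± 8.0623)/2,
  λ_1 = 12.5311,  λ_2 = 4.4689.

Step 4 — unit eigenvector for λ_1: solve (Sigma - λ_1 I)v = 0. First row:
  (12 - 12.5311)·v_x + (2)·v_y = 0, i.e. (-0.5311)·v_x + (2)·v_y = 0,
  so v ∝ (b, λ_1 - a) = (2, 0.5311) = u.
  ||u|| = √((2)² + (0.5311)²) = √(4.2821) ≈ 2.0693,
  v_1 = u/||u|| ≈ (0.9665, 0.2567) (||v_1|| = 1).

λ_1 = 12.5311,  λ_2 = 4.4689;  v_1 ≈ (0.9665, 0.2567)


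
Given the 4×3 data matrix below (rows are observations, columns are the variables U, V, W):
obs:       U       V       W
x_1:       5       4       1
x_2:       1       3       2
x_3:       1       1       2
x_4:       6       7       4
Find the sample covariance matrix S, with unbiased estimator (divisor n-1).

Step 1 — column means:
  mean(U) = (5 + 1 + 1 + 6) / 4 = 13/4 = 3.25
  mean(V) = (4 + 3 + 1 + 7) / 4 = 15/4 = 3.75
  mean(W) = (1 + 2 + 2 + 4) / 4 = 9/4 = 2.25

Step 2 — sample covariance S[i,j] = (1/(n-1)) · Σ_k (x_{k,i} - mean_i) · (x_{k,j} - mean_j), with n-1 = 3.
  S[U,U] = ((1.75)·(1.75) + (-2.25)·(-2.25) + (-2.25)·(-2.25) + (2.75)·(2.75)) / 3 = 20.75/3 = 6.9167
  S[U,V] = ((1.75)·(0.25) + (-2.25)·(-0.75) + (-2.25)·(-2.75) + (2.75)·(3.25)) / 3 = 17.25/3 = 5.75
  S[U,W] = ((1.75)·(-1.25) + (-2.25)·(-0.25) + (-2.25)·(-0.25) + (2.75)·(1.75)) / 3 = 3.75/3 = 1.25
  S[V,V] = ((0.25)·(0.25) + (-0.75)·(-0.75) + (-2.75)·(-2.75) + (3.25)·(3.25)) / 3 = 18.75/3 = 6.25
  S[V,W] = ((0.25)·(-1.25) + (-0.75)·(-0.25) + (-2.75)·(-0.25) + (3.25)·(1.75)) / 3 = 6.25/3 = 2.0833
  S[W,W] = ((-1.25)·(-1.25) + (-0.25)·(-0.25) + (-0.25)·(-0.25) + (1.75)·(1.75)) / 3 = 4.75/3 = 1.5833

S is symmetric (S[j,i] = S[i,j]). Assembling:

S = [[6.9167, 5.75, 1.25],
 [5.75, 6.25, 2.0833],
 [1.25, 2.0833, 1.5833]]


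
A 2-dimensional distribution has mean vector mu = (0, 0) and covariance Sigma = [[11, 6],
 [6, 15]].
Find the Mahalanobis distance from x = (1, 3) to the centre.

Step 1 — centre the observation: (x - mu) = (1, 3).

Step 2 — invert Sigma. det(Sigma) = 11·15 - (6)² = 129.
  Sigma^{-1} = (1/det) · [[d, -b], [-b, a]] = [[0.1163, -0.0465],
 [-0.0465, 0.0853]].

Step 3 — form the quadratic (x - mu)^T · Sigma^{-1} · (x - mu):
  Sigma^{-1} · (x - mu) = (-0.0233, 0.2093).
  (x - mu)^T · [Sigma^{-1} · (x - mu)] = (1)·(-0.0233) + (3)·(0.2093) = 0.6047.

Step 4 — take square root: d = √(0.6047) ≈ 0.7776.

d(x, mu) = √(0.6047) ≈ 0.7776


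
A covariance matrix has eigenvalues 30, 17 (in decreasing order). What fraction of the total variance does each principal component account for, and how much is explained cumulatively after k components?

Step 1 — total variance = trace(Sigma) = Σ λ_i = 30 + 17 = 47.

Step 2 — fraction explained by component i = λ_i / Σ λ:
  PC1: 30/47 = 0.6383
  PC2: 17/47 = 0.3617

Step 3 — cumulative fraction after k components = (λ_1 + ... + λ_k) / Σ λ:
  k = 1: 30/47 = 0.6383
  k = 2: (30 + 17)/47 = 47/47 = 1

Summary (fraction, with percent):

explained: PC1 0.6383 (63.83%), PC2 0.3617 (36.17%);  cumulative: 0.6383, 1


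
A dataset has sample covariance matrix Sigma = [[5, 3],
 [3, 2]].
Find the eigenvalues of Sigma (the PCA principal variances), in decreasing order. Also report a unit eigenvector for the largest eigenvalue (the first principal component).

Step 1 — characteristic polynomial of 2×2 Sigma:
  det(Sigma - λI) = λ² - trace · λ + det = 0.
  trace = 5 + 2 = 7, det = 5·2 - (3)² = 1.
Step 2 — discriminant:
  Δ = trace² - 4·det = 49 - 4 = 45.
Step 3 — eigenvalues:
  λ = (trace ± √Δ)/2 = (7 ± 6.7082)/2,
  λ_1 = 6.8541,  λ_2 = 0.1459.

Step 4 — unit eigenvector for λ_1: solve (Sigma - λ_1 I)v = 0. First row:
  (5 - 6.8541)·v_x + (3)·v_y = 0, i.e. (-1.8541)·v_x + (3)·v_y = 0,
  so v ∝ (b, λ_1 - a) = (3, 1.8541) = u.
  ||u|| = √((3)² + (1.8541)²) = √(12.4377) ≈ 3.5267,
  v_1 = u/||u|| ≈ (0.8507, 0.5257) (||v_1|| = 1).

λ_1 = 6.8541,  λ_2 = 0.1459;  v_1 ≈ (0.8507, 0.5257)


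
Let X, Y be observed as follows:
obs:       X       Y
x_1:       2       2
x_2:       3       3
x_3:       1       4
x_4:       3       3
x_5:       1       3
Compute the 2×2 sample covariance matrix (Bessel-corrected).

Step 1 — column means:
  mean(X) = (2 + 3 + 1 + 3 + 1) / 5 = 10/5 = 2
  mean(Y) = (2 + 3 + 4 + 3 + 3) / 5 = 15/5 = 3

Step 2 — sample covariance S[i,j] = (1/(n-1)) · Σ_k (x_{k,i} - mean_i) · (x_{k,j} - mean_j), with n-1 = 4.
  S[X,X] = ((0)·(0) + (1)·(1) + (-1)·(-1) + (1)·(1) + (-1)·(-1)) / 4 = 4/4 = 1
  S[X,Y] = ((0)·(-1) + (1)·(0) + (-1)·(1) + (1)·(0) + (-1)·(0)) / 4 = -1/4 = -0.25
  S[Y,Y] = ((-1)·(-1) + (0)·(0) + (1)·(1) + (0)·(0) + (0)·(0)) / 4 = 2/4 = 0.5

S is symmetric (S[j,i] = S[i,j]). Assembling:

S = [[1, -0.25],
 [-0.25, 0.5]]


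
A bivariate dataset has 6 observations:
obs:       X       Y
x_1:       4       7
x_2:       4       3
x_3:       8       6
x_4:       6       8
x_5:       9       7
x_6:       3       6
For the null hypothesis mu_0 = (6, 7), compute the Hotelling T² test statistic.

Step 1 — sample mean vector:
  mean(X) = (4 + 4 + 8 + 6 + 9 + 3) / 6 = 34/6 = 5.6667
  mean(Y) = (7 + 3 + 6 + 8 + 7 + 6) / 6 = 37/6 = 6.1667
  x̄ = (5.6667, 6.1667),  deviation x̄ - mu_0 = (5.6667, 6.1667) - (6, 7) = (-0.3333, -0.8333).

Step 2 — sample covariance matrix, S[i,j] = (1/(n-1)) · Σ_k (x_{k,i} - mean_i) · (x_{k,j} - mean_j), divisor n-1 = 5:
  S[X,X] = ((-1.6667)·(-1.6667) + (-1.6667)·(-1.6667) + (2.3333)·(2.3333) + (0.3333)·(0.3333) + (3.3333)·(3.3333) + (-2.6667)·(-2.6667)) / 5 = 29.3333/5 = 5.8667
  S[X,Y] = ((-1.6667)·(0.8333) + (-1.6667)·(-3.1667) + (2.3333)·(-0.1667) + (0.3333)·(1.8333) + (3.3333)·(0.8333) + (-2.6667)·(-0.1667)) / 5 = 7.3333/5 = 1.4667
  S[Y,Y] = ((0.8333)·(0.8333) + (-3.1667)·(-3.1667) + (-0.1667)·(-0.1667) + (1.8333)·(1.8333) + (0.8333)·(0.8333) + (-0.1667)·(-0.1667)) / 5 = 14.8333/5 = 2.9667
  S = [[5.8667, 1.4667],
 [1.4667, 2.9667]].

Step 3 — invert S. det(S) = 5.8667·2.9667 - (1.4667)² = 15.2533.
  S^{-1} = (1/det) · [[d, -b], [-b, a]] = [[0.1945, -0.0962],
 [-0.0962, 0.3846]].

Step 4 — quadratic form (x̄ - mu_0)^T · S^{-1} · (x̄ - mu_0):
  S^{-1} · (x̄ - mu_0) = (0.0153, -0.2885),
  (x̄ - mu_0)^T · [...] = (-0.3333)·(0.0153) + (-0.8333)·(-0.2885) = 0.2353.

Step 5 — scale by n: T² = 6 · 0.2353 = 1.4117.

T² ≈ 1.4117


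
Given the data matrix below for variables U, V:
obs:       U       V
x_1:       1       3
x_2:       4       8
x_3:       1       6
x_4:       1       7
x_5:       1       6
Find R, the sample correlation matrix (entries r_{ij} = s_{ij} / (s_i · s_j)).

Step 1 — column means:
  mean(U) = (1 + 4 + 1 + 1 + 1) / 5 = 8/5 = 1.6
  mean(V) = (3 + 8 + 6 + 7 + 6) / 5 = 30/5 = 6

Step 2 — sample variances and covariances s[i,j] = (1/(n-1)) · Σ_k (x_{k,i} - mean_i) · (x_{k,j} - mean_j), with n-1 = 4:
  s[U,U] = ((-0.6)·(-0.6) + (2.4)·(2.4) + (-0.6)·(-0.6) + (-0.6)·(-0.6) + (-0.6)·(-0.6)) / 4 = 7.2/4 = 1.8
  s[U,V] = ((-0.6)·(-3) + (2.4)·(2) + (-0.6)·(0) + (-0.6)·(1) + (-0.6)·(0)) / 4 = 6/4 = 1.5
  s[V,V] = ((-3)·(-3) + (2)·(2) + (0)·(0) + (1)·(1) + (0)·(0)) / 4 = 14/4 = 3.5
  Sample standard deviations s_i = √(s[i,i]):
  s(U) = √(1.8) = 1.3416
  s(V) = √(3.5) = 1.8708

Step 3 — r_{ij} = s_{ij} / (s_i · s_j):
  r[U,U] = 1 (diagonal).
  r[U,V] = 1.5 / (1.3416 · 1.8708) = 1.5 / 2.51 = 0.5976
  r[V,V] = 1 (diagonal).

R is symmetric with unit diagonal. Assembling:

R = [[1, 0.5976],
 [0.5976, 1]]


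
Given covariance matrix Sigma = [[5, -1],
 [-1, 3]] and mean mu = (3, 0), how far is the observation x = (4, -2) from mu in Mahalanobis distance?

Step 1 — centre the observation: (x - mu) = (1, -2).

Step 2 — invert Sigma. det(Sigma) = 5·3 - (-1)² = 14.
  Sigma^{-1} = (1/det) · [[d, -b], [-b, a]] = [[0.2143, 0.0714],
 [0.0714, 0.3571]].

Step 3 — form the quadratic (x - mu)^T · Sigma^{-1} · (x - mu):
  Sigma^{-1} · (x - mu) = (0.0714, -0.6429).
  (x - mu)^T · [Sigma^{-1} · (x - mu)] = (1)·(0.0714) + (-2)·(-0.6429) = 1.3571.

Step 4 — take square root: d = √(1.3571) ≈ 1.165.

d(x, mu) = √(1.3571) ≈ 1.165


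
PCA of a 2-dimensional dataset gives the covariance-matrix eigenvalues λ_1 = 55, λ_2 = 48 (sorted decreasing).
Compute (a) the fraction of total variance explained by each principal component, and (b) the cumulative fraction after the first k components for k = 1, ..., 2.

Step 1 — total variance = trace(Sigma) = Σ λ_i = 55 + 48 = 103.

Step 2 — fraction explained by component i = λ_i / Σ λ:
  PC1: 55/103 = 0.534
  PC2: 48/103 = 0.466

Step 3 — cumulative fraction after k components = (λ_1 + ... + λ_k) / Σ λ:
  k = 1: 55/103 = 0.534
  k = 2: (55 + 48)/103 = 103/103 = 1

Summary (fraction, with percent):

explained: PC1 0.534 (53.4%), PC2 0.466 (46.6%);  cumulative: 0.534, 1


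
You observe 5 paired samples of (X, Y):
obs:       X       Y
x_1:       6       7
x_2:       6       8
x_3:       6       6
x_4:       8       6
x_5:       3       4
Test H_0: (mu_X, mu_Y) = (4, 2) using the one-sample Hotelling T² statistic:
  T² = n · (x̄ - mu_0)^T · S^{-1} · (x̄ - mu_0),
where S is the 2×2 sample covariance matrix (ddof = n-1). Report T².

Step 1 — sample mean vector:
  mean(X) = (6 + 6 + 6 + 8 + 3) / 5 = 29/5 = 5.8
  mean(Y) = (7 + 8 + 6 + 6 + 4) / 5 = 31/5 = 6.2
  x̄ = (5.8, 6.2),  deviation x̄ - mu_0 = (5.8, 6.2) - (4, 2) = (1.8, 4.2).

Step 2 — sample covariance matrix, S[i,j] = (1/(n-1)) · Σ_k (x_{k,i} - mean_i) · (x_{k,j} - mean_j), divisor n-1 = 4:
  S[X,X] = ((0.2)·(0.2) + (0.2)·(0.2) + (0.2)·(0.2) + (2.2)·(2.2) + (-2.8)·(-2.8)) / 4 = 12.8/4 = 3.2
  S[X,Y] = ((0.2)·(0.8) + (0.2)·(1.8) + (0.2)·(-0.2) + (2.2)·(-0.2) + (-2.8)·(-2.2)) / 4 = 6.2/4 = 1.55
  S[Y,Y] = ((0.8)·(0.8) + (1.8)·(1.8) + (-0.2)·(-0.2) + (-0.2)·(-0.2) + (-2.2)·(-2.2)) / 4 = 8.8/4 = 2.2
  S = [[3.2, 1.55],
 [1.55, 2.2]].

Step 3 — invert S. det(S) = 3.2·2.2 - (1.55)² = 4.6375.
  S^{-1} = (1/det) · [[d, -b], [-b, a]] = [[0.4744, -0.3342],
 [-0.3342, 0.69]].

Step 4 — quadratic form (x̄ - mu_0)^T · S^{-1} · (x̄ - mu_0):
  S^{-1} · (x̄ - mu_0) = (-0.5499, 2.2965),
  (x̄ - mu_0)^T · [...] = (1.8)·(-0.5499) + (4.2)·(2.2965) = 8.6555.

Step 5 — scale by n: T² = 5 · 8.6555 = 43.2776.

T² ≈ 43.2776


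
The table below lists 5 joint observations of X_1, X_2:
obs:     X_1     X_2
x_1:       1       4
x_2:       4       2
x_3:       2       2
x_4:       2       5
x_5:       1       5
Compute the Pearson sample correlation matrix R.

Step 1 — column means:
  mean(X_1) = (1 + 4 + 2 + 2 + 1) / 5 = 10/5 = 2
  mean(X_2) = (4 + 2 + 2 + 5 + 5) / 5 = 18/5 = 3.6

Step 2 — sample variances and covariances s[i,j] = (1/(n-1)) · Σ_k (x_{k,i} - mean_i) · (x_{k,j} - mean_j), with n-1 = 4:
  s[X_1,X_1] = ((-1)·(-1) + (2)·(2) + (0)·(0) + (0)·(0) + (-1)·(-1)) / 4 = 6/4 = 1.5
  s[X_1,X_2] = ((-1)·(0.4) + (2)·(-1.6) + (0)·(-1.6) + (0)·(1.4) + (-1)·(1.4)) / 4 = -5/4 = -1.25
  s[X_2,X_2] = ((0.4)·(0.4) + (-1.6)·(-1.6) + (-1.6)·(-1.6) + (1.4)·(1.4) + (1.4)·(1.4)) / 4 = 9.2/4 = 2.3
  Sample standard deviations s_i = √(s[i,i]):
  s(X_1) = √(1.5) = 1.2247
  s(X_2) = √(2.3) = 1.5166

Step 3 — r_{ij} = s_{ij} / (s_i · s_j):
  r[X_1,X_1] = 1 (diagonal).
  r[X_1,X_2] = -1.25 / (1.2247 · 1.5166) = -1.25 / 1.8574 = -0.673
  r[X_2,X_2] = 1 (diagonal).

R is symmetric with unit diagonal. Assembling:

R = [[1, -0.673],
 [-0.673, 1]]


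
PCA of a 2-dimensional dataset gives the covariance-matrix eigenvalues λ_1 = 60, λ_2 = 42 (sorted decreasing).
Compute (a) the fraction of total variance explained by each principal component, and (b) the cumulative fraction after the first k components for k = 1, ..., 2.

Step 1 — total variance = trace(Sigma) = Σ λ_i = 60 + 42 = 102.

Step 2 — fraction explained by component i = λ_i / Σ λ:
  PC1: 60/102 = 0.5882
  PC2: 42/102 = 0.4118

Step 3 — cumulative fraction after k components = (λ_1 + ... + λ_k) / Σ λ:
  k = 1: 60/102 = 0.5882
  k = 2: (60 + 42)/102 = 102/102 = 1

Summary (fraction, with percent):

explained: PC1 0.5882 (58.82%), PC2 0.4118 (41.18%);  cumulative: 0.5882, 1


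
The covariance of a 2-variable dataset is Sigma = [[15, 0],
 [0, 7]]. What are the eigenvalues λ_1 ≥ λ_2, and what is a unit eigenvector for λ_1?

Step 1 — characteristic polynomial of 2×2 Sigma:
  det(Sigma - λI) = λ² - trace · λ + det = 0.
  trace = 15 + 7 = 22, det = 15·7 - (0)² = 105.
Step 2 — discriminant:
  Δ = trace² - 4·det = 484 - 420 = 64.
Step 3 — eigenvalues:
  λ = (trace ± √Δ)/2 = (22 ± 8)/2,
  λ_1 = 15,  λ_2 = 7.

Step 4 — unit eigenvector for λ_1: Sigma is diagonal, so its eigenvectors are the coordinate axes. λ_1 = 15 is the diagonal entry on the first coordinate axis, hence
  v_1 = (1, 0) (||v_1|| = 1).

λ_1 = 15,  λ_2 = 7;  v_1 ≈ (1, 0)


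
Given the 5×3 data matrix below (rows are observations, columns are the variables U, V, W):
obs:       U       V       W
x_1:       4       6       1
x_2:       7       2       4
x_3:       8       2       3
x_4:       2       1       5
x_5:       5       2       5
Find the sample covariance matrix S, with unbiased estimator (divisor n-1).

Step 1 — column means:
  mean(U) = (4 + 7 + 8 + 2 + 5) / 5 = 26/5 = 5.2
  mean(V) = (6 + 2 + 2 + 1 + 2) / 5 = 13/5 = 2.6
  mean(W) = (1 + 4 + 3 + 5 + 5) / 5 = 18/5 = 3.6

Step 2 — sample covariance S[i,j] = (1/(n-1)) · Σ_k (x_{k,i} - mean_i) · (x_{k,j} - mean_j), with n-1 = 4.
  S[U,U] = ((-1.2)·(-1.2) + (1.8)·(1.8) + (2.8)·(2.8) + (-3.2)·(-3.2) + (-0.2)·(-0.2)) / 4 = 22.8/4 = 5.7
  S[U,V] = ((-1.2)·(3.4) + (1.8)·(-0.6) + (2.8)·(-0.6) + (-3.2)·(-1.6) + (-0.2)·(-0.6)) / 4 = -1.6/4 = -0.4
  S[U,W] = ((-1.2)·(-2.6) + (1.8)·(0.4) + (2.8)·(-0.6) + (-3.2)·(1.4) + (-0.2)·(1.4)) / 4 = -2.6/4 = -0.65
  S[V,V] = ((3.4)·(3.4) + (-0.6)·(-0.6) + (-0.6)·(-0.6) + (-1.6)·(-1.6) + (-0.6)·(-0.6)) / 4 = 15.2/4 = 3.8
  S[V,W] = ((3.4)·(-2.6) + (-0.6)·(0.4) + (-0.6)·(-0.6) + (-1.6)·(1.4) + (-0.6)·(1.4)) / 4 = -11.8/4 = -2.95
  S[W,W] = ((-2.6)·(-2.6) + (0.4)·(0.4) + (-0.6)·(-0.6) + (1.4)·(1.4) + (1.4)·(1.4)) / 4 = 11.2/4 = 2.8

S is symmetric (S[j,i] = S[i,j]). Assembling:

S = [[5.7, -0.4, -0.65],
 [-0.4, 3.8, -2.95],
 [-0.65, -2.95, 2.8]]


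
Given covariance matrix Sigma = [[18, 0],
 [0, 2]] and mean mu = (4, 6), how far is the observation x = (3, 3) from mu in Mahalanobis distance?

Step 1 — centre the observation: (x - mu) = (-1, -3).

Step 2 — invert Sigma. det(Sigma) = 18·2 - (0)² = 36.
  Sigma^{-1} = (1/det) · [[d, -b], [-b, a]] = [[0.0556, 0],
 [0, 0.5]].

Step 3 — form the quadratic (x - mu)^T · Sigma^{-1} · (x - mu):
  Sigma^{-1} · (x - mu) = (-0.0556, -1.5).
  (x - mu)^T · [Sigma^{-1} · (x - mu)] = (-1)·(-0.0556) + (-3)·(-1.5) = 4.5556.

Step 4 — take square root: d = √(4.5556) ≈ 2.1344.

d(x, mu) = √(4.5556) ≈ 2.1344


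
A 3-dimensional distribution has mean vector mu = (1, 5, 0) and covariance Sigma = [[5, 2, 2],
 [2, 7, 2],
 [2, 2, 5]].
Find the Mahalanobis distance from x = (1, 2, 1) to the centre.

Step 1 — centre the observation: (x - mu) = (0, -3, 1).

Step 2 — invert Sigma (cofactor / det for 3×3, or solve directly):
  Sigma^{-1} = [[0.252, -0.0488, -0.0813],
 [-0.0488, 0.1707, -0.0488],
 [-0.0813, -0.0488, 0.252]].

Step 3 — form the quadratic (x - mu)^T · Sigma^{-1} · (x - mu):
  Sigma^{-1} · (x - mu) = (0.065, -0.561, 0.3984).
  (x - mu)^T · [Sigma^{-1} · (x - mu)] = (0)·(0.065) + (-3)·(-0.561) + (1)·(0.3984) = 2.0813.

Step 4 — take square root: d = √(2.0813) ≈ 1.4427.

d(x, mu) = √(2.0813) ≈ 1.4427


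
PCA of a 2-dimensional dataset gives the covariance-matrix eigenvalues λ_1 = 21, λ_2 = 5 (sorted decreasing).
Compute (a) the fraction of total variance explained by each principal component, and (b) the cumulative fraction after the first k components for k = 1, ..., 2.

Step 1 — total variance = trace(Sigma) = Σ λ_i = 21 + 5 = 26.

Step 2 — fraction explained by component i = λ_i / Σ λ:
  PC1: 21/26 = 0.8077
  PC2: 5/26 = 0.1923

Step 3 — cumulative fraction after k components = (λ_1 + ... + λ_k) / Σ λ:
  k = 1: 21/26 = 0.8077
  k = 2: (21 + 5)/26 = 26/26 = 1

Summary (fraction, with percent):

explained: PC1 0.8077 (80.77%), PC2 0.1923 (19.23%);  cumulative: 0.8077, 1


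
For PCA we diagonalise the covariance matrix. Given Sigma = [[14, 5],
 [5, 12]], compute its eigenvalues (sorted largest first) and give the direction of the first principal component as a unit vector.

Step 1 — characteristic polynomial of 2×2 Sigma:
  det(Sigma - λI) = λ² - trace · λ + det = 0.
  trace = 14 + 12 = 26, det = 14·12 - (5)² = 143.
Step 2 — discriminant:
  Δ = trace² - 4·det = 676 - 572 = 104.
Step 3 — eigenvalues:
  λ = (trace ± √Δ)/2 = (26 ± 10.198)/2,
  λ_1 = 18.099,  λ_2 = 7.901.

Step 4 — unit eigenvector for λ_1: solve (Sigma - λ_1 I)v = 0. First row:
  (14 - 18.099)·v_x + (5)·v_y = 0, i.e. (-4.099)·v_x + (5)·v_y = 0,
  so v ∝ (b, λ_1 - a) = (5, 4.099) = u.
  ||u|| = √((5)² + (4.099)²) = √(41.802) ≈ 6.4654,
  v_1 = u/||u|| ≈ (0.7733, 0.634) (||v_1|| = 1).

λ_1 = 18.099,  λ_2 = 7.901;  v_1 ≈ (0.7733, 0.634)


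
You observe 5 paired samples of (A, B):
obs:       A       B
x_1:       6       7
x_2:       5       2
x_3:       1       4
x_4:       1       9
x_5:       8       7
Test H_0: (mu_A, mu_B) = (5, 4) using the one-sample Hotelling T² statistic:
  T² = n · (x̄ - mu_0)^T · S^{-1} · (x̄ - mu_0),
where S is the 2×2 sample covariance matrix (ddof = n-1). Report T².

Step 1 — sample mean vector:
  mean(A) = (6 + 5 + 1 + 1 + 8) / 5 = 21/5 = 4.2
  mean(B) = (7 + 2 + 4 + 9 + 7) / 5 = 29/5 = 5.8
  x̄ = (4.2, 5.8),  deviation x̄ - mu_0 = (4.2, 5.8) - (5, 4) = (-0.8, 1.8).

Step 2 — sample covariance matrix, S[i,j] = (1/(n-1)) · Σ_k (x_{k,i} - mean_i) · (x_{k,j} - mean_j), divisor n-1 = 4:
  S[A,A] = ((1.8)·(1.8) + (0.8)·(0.8) + (-3.2)·(-3.2) + (-3.2)·(-3.2) + (3.8)·(3.8)) / 4 = 38.8/4 = 9.7
  S[A,B] = ((1.8)·(1.2) + (0.8)·(-3.8) + (-3.2)·(-1.8) + (-3.2)·(3.2) + (3.8)·(1.2)) / 4 = -0.8/4 = -0.2
  S[B,B] = ((1.2)·(1.2) + (-3.8)·(-3.8) + (-1.8)·(-1.8) + (3.2)·(3.2) + (1.2)·(1.2)) / 4 = 30.8/4 = 7.7
  S = [[9.7, -0.2],
 [-0.2, 7.7]].

Step 3 — invert S. det(S) = 9.7·7.7 - (-0.2)² = 74.65.
  S^{-1} = (1/det) · [[d, -b], [-b, a]] = [[0.1031, 0.0027],
 [0.0027, 0.1299]].

Step 4 — quadratic form (x̄ - mu_0)^T · S^{-1} · (x̄ - mu_0):
  S^{-1} · (x̄ - mu_0) = (-0.0777, 0.2317),
  (x̄ - mu_0)^T · [...] = (-0.8)·(-0.0777) + (1.8)·(0.2317) = 0.4793.

Step 5 — scale by n: T² = 5 · 0.4793 = 2.3965.

T² ≈ 2.3965


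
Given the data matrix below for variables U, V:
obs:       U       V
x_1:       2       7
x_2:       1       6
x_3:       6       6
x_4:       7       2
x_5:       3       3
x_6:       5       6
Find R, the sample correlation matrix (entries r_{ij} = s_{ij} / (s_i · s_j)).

Step 1 — column means:
  mean(U) = (2 + 1 + 6 + 7 + 3 + 5) / 6 = 24/6 = 4
  mean(V) = (7 + 6 + 6 + 2 + 3 + 6) / 6 = 30/6 = 5

Step 2 — sample variances and covariances s[i,j] = (1/(n-1)) · Σ_k (x_{k,i} - mean_i) · (x_{k,j} - mean_j), with n-1 = 5:
  s[U,U] = ((-2)·(-2) + (-3)·(-3) + (2)·(2) + (3)·(3) + (-1)·(-1) + (1)·(1)) / 5 = 28/5 = 5.6
  s[U,V] = ((-2)·(2) + (-3)·(1) + (2)·(1) + (3)·(-3) + (-1)·(-2) + (1)·(1)) / 5 = -11/5 = -2.2
  s[V,V] = ((2)·(2) + (1)·(1) + (1)·(1) + (-3)·(-3) + (-2)·(-2) + (1)·(1)) / 5 = 20/5 = 4
  Sample standard deviations s_i = √(s[i,i]):
  s(U) = √(5.6) = 2.3664
  s(V) = √(4) = 2

Step 3 — r_{ij} = s_{ij} / (s_i · s_j):
  r[U,U] = 1 (diagonal).
  r[U,V] = -2.2 / (2.3664 · 2) = -2.2 / 4.7329 = -0.4648
  r[V,V] = 1 (diagonal).

R is symmetric with unit diagonal. Assembling:

R = [[1, -0.4648],
 [-0.4648, 1]]


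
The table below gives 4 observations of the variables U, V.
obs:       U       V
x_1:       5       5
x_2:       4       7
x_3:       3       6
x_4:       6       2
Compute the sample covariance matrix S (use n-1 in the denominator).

Step 1 — column means:
  mean(U) = (5 + 4 + 3 + 6) / 4 = 18/4 = 4.5
  mean(V) = (5 + 7 + 6 + 2) / 4 = 20/4 = 5

Step 2 — sample covariance S[i,j] = (1/(n-1)) · Σ_k (x_{k,i} - mean_i) · (x_{k,j} - mean_j), with n-1 = 3.
  S[U,U] = ((0.5)·(0.5) + (-0.5)·(-0.5) + (-1.5)·(-1.5) + (1.5)·(1.5)) / 3 = 5/3 = 1.6667
  S[U,V] = ((0.5)·(0) + (-0.5)·(2) + (-1.5)·(1) + (1.5)·(-3)) / 3 = -7/3 = -2.3333
  S[V,V] = ((0)·(0) + (2)·(2) + (1)·(1) + (-3)·(-3)) / 3 = 14/3 = 4.6667

S is symmetric (S[j,i] = S[i,j]). Assembling:

S = [[1.6667, -2.3333],
 [-2.3333, 4.6667]]


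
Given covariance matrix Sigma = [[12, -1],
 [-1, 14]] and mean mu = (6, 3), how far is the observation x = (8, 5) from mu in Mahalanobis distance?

Step 1 — centre the observation: (x - mu) = (2, 2).

Step 2 — invert Sigma. det(Sigma) = 12·14 - (-1)² = 167.
  Sigma^{-1} = (1/det) · [[d, -b], [-b, a]] = [[0.0838, 0.006],
 [0.006, 0.0719]].

Step 3 — form the quadratic (x - mu)^T · Sigma^{-1} · (x - mu):
  Sigma^{-1} · (x - mu) = (0.1796, 0.1557).
  (x - mu)^T · [Sigma^{-1} · (x - mu)] = (2)·(0.1796) + (2)·(0.1557) = 0.6707.

Step 4 — take square root: d = √(0.6707) ≈ 0.8189.

d(x, mu) = √(0.6707) ≈ 0.8189


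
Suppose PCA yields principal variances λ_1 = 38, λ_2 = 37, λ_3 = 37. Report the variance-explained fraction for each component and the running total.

Step 1 — total variance = trace(Sigma) = Σ λ_i = 38 + 37 + 37 = 112.

Step 2 — fraction explained by component i = λ_i / Σ λ:
  PC1: 38/112 = 0.3393
  PC2: 37/112 = 0.3304
  PC3: 37/112 = 0.3304

Step 3 — cumulative fraction after k components = (λ_1 + ... + λ_k) / Σ λ:
  k = 1: 38/112 = 0.3393
  k = 2: (38 + 37)/112 = 75/112 = 0.6696
  k = 3: (38 + 37 + 37)/112 = 112/112 = 1

Summary (fraction, with percent):

explained: PC1 0.3393 (33.93%), PC2 0.3304 (33.04%), PC3 0.3304 (33.04%);  cumulative: 0.3393, 0.6696, 1


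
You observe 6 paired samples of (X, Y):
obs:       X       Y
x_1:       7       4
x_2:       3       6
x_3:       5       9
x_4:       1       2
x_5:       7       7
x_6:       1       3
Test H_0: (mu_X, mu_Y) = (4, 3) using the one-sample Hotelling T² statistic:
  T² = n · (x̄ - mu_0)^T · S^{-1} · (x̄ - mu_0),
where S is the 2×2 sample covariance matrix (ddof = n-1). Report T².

Step 1 — sample mean vector:
  mean(X) = (7 + 3 + 5 + 1 + 7 + 1) / 6 = 24/6 = 4
  mean(Y) = (4 + 6 + 9 + 2 + 7 + 3) / 6 = 31/6 = 5.1667
  x̄ = (4, 5.1667),  deviation x̄ - mu_0 = (4, 5.1667) - (4, 3) = (0, 2.1667).

Step 2 — sample covariance matrix, S[i,j] = (1/(n-1)) · Σ_k (x_{k,i} - mean_i) · (x_{k,j} - mean_j), divisor n-1 = 5:
  S[X,X] = ((3)·(3) + (-1)·(-1) + (1)·(1) + (-3)·(-3) + (3)·(3) + (-3)·(-3)) / 5 = 38/5 = 7.6
  S[X,Y] = ((3)·(-1.1667) + (-1)·(0.8333) + (1)·(3.8333) + (-3)·(-3.1667) + (3)·(1.8333) + (-3)·(-2.1667)) / 5 = 21/5 = 4.2
  S[Y,Y] = ((-1.1667)·(-1.1667) + (0.8333)·(0.8333) + (3.8333)·(3.8333) + (-3.1667)·(-3.1667) + (1.8333)·(1.8333) + (-2.1667)·(-2.1667)) / 5 = 34.8333/5 = 6.9667
  S = [[7.6, 4.2],
 [4.2, 6.9667]].

Step 3 — invert S. det(S) = 7.6·6.9667 - (4.2)² = 35.3067.
  S^{-1} = (1/det) · [[d, -b], [-b, a]] = [[0.1973, -0.119],
 [-0.119, 0.2153]].

Step 4 — quadratic form (x̄ - mu_0)^T · S^{-1} · (x̄ - mu_0):
  S^{-1} · (x̄ - mu_0) = (-0.2577, 0.4664),
  (x̄ - mu_0)^T · [...] = (0)·(-0.2577) + (2.1667)·(0.4664) = 1.0105.

Step 5 — scale by n: T² = 6 · 1.0105 = 6.0631.

T² ≈ 6.0631


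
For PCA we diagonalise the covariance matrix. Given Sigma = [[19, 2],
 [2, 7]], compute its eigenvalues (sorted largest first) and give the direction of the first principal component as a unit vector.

Step 1 — characteristic polynomial of 2×2 Sigma:
  det(Sigma - λI) = λ² - trace · λ + det = 0.
  trace = 19 + 7 = 26, det = 19·7 - (2)² = 129.
Step 2 — discriminant:
  Δ = trace² - 4·det = 676 - 516 = 160.
Step 3 — eigenvalues:
  λ = (trace ± √Δ)/2 = (26 ± 12.6491)/2,
  λ_1 = 19.3246,  λ_2 = 6.6754.

Step 4 — unit eigenvector for λ_1: solve (Sigma - λ_1 I)v = 0. First row:
  (19 - 19.3246)·v_x + (2)·v_y = 0, i.e. (-0.3246)·v_x + (2)·v_y = 0,
  so v ∝ (b, λ_1 - a) = (2, 0.3246) = u.
  ||u|| = √((2)² + (0.3246)²) = √(4.1053) ≈ 2.0262,
  v_1 = u/||u|| ≈ (0.9871, 0.1602) (||v_1|| = 1).

λ_1 = 19.3246,  λ_2 = 6.6754;  v_1 ≈ (0.9871, 0.1602)


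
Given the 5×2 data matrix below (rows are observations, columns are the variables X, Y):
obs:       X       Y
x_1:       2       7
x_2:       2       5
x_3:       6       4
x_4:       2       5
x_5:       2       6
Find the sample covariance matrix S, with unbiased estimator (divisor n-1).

Step 1 — column means:
  mean(X) = (2 + 2 + 6 + 2 + 2) / 5 = 14/5 = 2.8
  mean(Y) = (7 + 5 + 4 + 5 + 6) / 5 = 27/5 = 5.4

Step 2 — sample covariance S[i,j] = (1/(n-1)) · Σ_k (x_{k,i} - mean_i) · (x_{k,j} - mean_j), with n-1 = 4.
  S[X,X] = ((-0.8)·(-0.8) + (-0.8)·(-0.8) + (3.2)·(3.2) + (-0.8)·(-0.8) + (-0.8)·(-0.8)) / 4 = 12.8/4 = 3.2
  S[X,Y] = ((-0.8)·(1.6) + (-0.8)·(-0.4) + (3.2)·(-1.4) + (-0.8)·(-0.4) + (-0.8)·(0.6)) / 4 = -5.6/4 = -1.4
  S[Y,Y] = ((1.6)·(1.6) + (-0.4)·(-0.4) + (-1.4)·(-1.4) + (-0.4)·(-0.4) + (0.6)·(0.6)) / 4 = 5.2/4 = 1.3

S is symmetric (S[j,i] = S[i,j]). Assembling:

S = [[3.2, -1.4],
 [-1.4, 1.3]]


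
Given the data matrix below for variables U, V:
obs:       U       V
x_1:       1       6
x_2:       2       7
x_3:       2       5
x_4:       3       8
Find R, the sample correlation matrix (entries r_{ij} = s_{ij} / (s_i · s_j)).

Step 1 — column means:
  mean(U) = (1 + 2 + 2 + 3) / 4 = 8/4 = 2
  mean(V) = (6 + 7 + 5 + 8) / 4 = 26/4 = 6.5

Step 2 — sample variances and covariances s[i,j] = (1/(n-1)) · Σ_k (x_{k,i} - mean_i) · (x_{k,j} - mean_j), with n-1 = 3:
  s[U,U] = ((-1)·(-1) + (0)·(0) + (0)·(0) + (1)·(1)) / 3 = 2/3 = 0.6667
  s[U,V] = ((-1)·(-0.5) + (0)·(0.5) + (0)·(-1.5) + (1)·(1.5)) / 3 = 2/3 = 0.6667
  s[V,V] = ((-0.5)·(-0.5) + (0.5)·(0.5) + (-1.5)·(-1.5) + (1.5)·(1.5)) / 3 = 5/3 = 1.6667
  Sample standard deviations s_i = √(s[i,i]):
  s(U) = √(0.6667) = 0.8165
  s(V) = √(1.6667) = 1.291

Step 3 — r_{ij} = s_{ij} / (s_i · s_j):
  r[U,U] = 1 (diagonal).
  r[U,V] = 0.6667 / (0.8165 · 1.291) = 0.6667 / 1.0541 = 0.6325
  r[V,V] = 1 (diagonal).

R is symmetric with unit diagonal. Assembling:

R = [[1, 0.6325],
 [0.6325, 1]]


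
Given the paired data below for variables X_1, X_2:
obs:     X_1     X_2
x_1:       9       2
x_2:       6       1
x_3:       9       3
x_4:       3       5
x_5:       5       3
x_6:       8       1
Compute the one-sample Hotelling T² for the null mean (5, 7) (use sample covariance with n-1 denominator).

Step 1 — sample mean vector:
  mean(X_1) = (9 + 6 + 9 + 3 + 5 + 8) / 6 = 40/6 = 6.6667
  mean(X_2) = (2 + 1 + 3 + 5 + 3 + 1) / 6 = 15/6 = 2.5
  x̄ = (6.6667, 2.5),  deviation x̄ - mu_0 = (6.6667, 2.5) - (5, 7) = (1.6667, -4.5).

Step 2 — sample covariance matrix, S[i,j] = (1/(n-1)) · Σ_k (x_{k,i} - mean_i) · (x_{k,j} - mean_j), divisor n-1 = 5:
  S[X_1,X_1] = ((2.3333)·(2.3333) + (-0.6667)·(-0.6667) + (2.3333)·(2.3333) + (-3.6667)·(-3.6667) + (-1.6667)·(-1.6667) + (1.3333)·(1.3333)) / 5 = 29.3333/5 = 5.8667
  S[X_1,X_2] = ((2.3333)·(-0.5) + (-0.6667)·(-1.5) + (2.3333)·(0.5) + (-3.6667)·(2.5) + (-1.6667)·(0.5) + (1.3333)·(-1.5)) / 5 = -11/5 = -2.2
  S[X_2,X_2] = ((-0.5)·(-0.5) + (-1.5)·(-1.5) + (0.5)·(0.5) + (2.5)·(2.5) + (0.5)·(0.5) + (-1.5)·(-1.5)) / 5 = 11.5/5 = 2.3
  S = [[5.8667, -2.2],
 [-2.2, 2.3]].

Step 3 — invert S. det(S) = 5.8667·2.3 - (-2.2)² = 8.6533.
  S^{-1} = (1/det) · [[d, -b], [-b, a]] = [[0.2658, 0.2542],
 [0.2542, 0.678]].

Step 4 — quadratic form (x̄ - mu_0)^T · S^{-1} · (x̄ - mu_0):
  S^{-1} · (x̄ - mu_0) = (-0.7011, -2.6271),
  (x̄ - mu_0)^T · [...] = (1.6667)·(-0.7011) + (-4.5)·(-2.6271) = 10.6536.

Step 5 — scale by n: T² = 6 · 10.6536 = 63.9214.

T² ≈ 63.9214


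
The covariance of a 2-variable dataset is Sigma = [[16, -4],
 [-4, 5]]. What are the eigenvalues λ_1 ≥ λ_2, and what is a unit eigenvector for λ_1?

Step 1 — characteristic polynomial of 2×2 Sigma:
  det(Sigma - λI) = λ² - trace · λ + det = 0.
  trace = 16 + 5 = 21, det = 16·5 - (-4)² = 64.
Step 2 — discriminant:
  Δ = trace² - 4·det = 441 - 256 = 185.
Step 3 — eigenvalues:
  λ = (trace ± √Δ)/2 = (21 ± 13.6015)/2,
  λ_1 = 17.3007,  λ_2 = 3.6993.

Step 4 — unit eigenvector for λ_1: solve (Sigma - λ_1 I)v = 0. First row:
  (16 - 17.3007)·v_x + (-4)·v_y = 0, i.e. (-1.3007)·v_x + (-4)·v_y = 0,
  so v ∝ (b, λ_1 - a) = (-4, 1.3007); multiply by -1 so the first entry is positive: u = (4, -1.3007).
  ||u|| = √((4)² + (-1.3007)²) = √(17.6919) ≈ 4.2062,
  v_1 = u/||u|| ≈ (0.951, -0.3092) (||v_1|| = 1).

λ_1 = 17.3007,  λ_2 = 3.6993;  v_1 ≈ (0.951, -0.3092)


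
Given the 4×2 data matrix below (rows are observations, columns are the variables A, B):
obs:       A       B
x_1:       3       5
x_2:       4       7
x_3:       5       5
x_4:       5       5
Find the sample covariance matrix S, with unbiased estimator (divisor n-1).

Step 1 — column means:
  mean(A) = (3 + 4 + 5 + 5) / 4 = 17/4 = 4.25
  mean(B) = (5 + 7 + 5 + 5) / 4 = 22/4 = 5.5

Step 2 — sample covariance S[i,j] = (1/(n-1)) · Σ_k (x_{k,i} - mean_i) · (x_{k,j} - mean_j), with n-1 = 3.
  S[A,A] = ((-1.25)·(-1.25) + (-0.25)·(-0.25) + (0.75)·(0.75) + (0.75)·(0.75)) / 3 = 2.75/3 = 0.9167
  S[A,B] = ((-1.25)·(-0.5) + (-0.25)·(1.5) + (0.75)·(-0.5) + (0.75)·(-0.5)) / 3 = -0.5/3 = -0.1667
  S[B,B] = ((-0.5)·(-0.5) + (1.5)·(1.5) + (-0.5)·(-0.5) + (-0.5)·(-0.5)) / 3 = 3/3 = 1

S is symmetric (S[j,i] = S[i,j]). Assembling:

S = [[0.9167, -0.1667],
 [-0.1667, 1]]


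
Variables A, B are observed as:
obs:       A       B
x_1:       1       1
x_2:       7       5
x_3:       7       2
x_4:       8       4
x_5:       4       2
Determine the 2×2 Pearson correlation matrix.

Step 1 — column means:
  mean(A) = (1 + 7 + 7 + 8 + 4) / 5 = 27/5 = 5.4
  mean(B) = (1 + 5 + 2 + 4 + 2) / 5 = 14/5 = 2.8

Step 2 — sample variances and covariances s[i,j] = (1/(n-1)) · Σ_k (x_{k,i} - mean_i) · (x_{k,j} - mean_j), with n-1 = 4:
  s[A,A] = ((-4.4)·(-4.4) + (1.6)·(1.6) + (1.6)·(1.6) + (2.6)·(2.6) + (-1.4)·(-1.4)) / 4 = 33.2/4 = 8.3
  s[A,B] = ((-4.4)·(-1.8) + (1.6)·(2.2) + (1.6)·(-0.8) + (2.6)·(1.2) + (-1.4)·(-0.8)) / 4 = 14.4/4 = 3.6
  s[B,B] = ((-1.8)·(-1.8) + (2.2)·(2.2) + (-0.8)·(-0.8) + (1.2)·(1.2) + (-0.8)·(-0.8)) / 4 = 10.8/4 = 2.7
  Sample standard deviations s_i = √(s[i,i]):
  s(A) = √(8.3) = 2.881
  s(B) = √(2.7) = 1.6432

Step 3 — r_{ij} = s_{ij} / (s_i · s_j):
  r[A,A] = 1 (diagonal).
  r[A,B] = 3.6 / (2.881 · 1.6432) = 3.6 / 4.7339 = 0.7605
  r[B,B] = 1 (diagonal).

R is symmetric with unit diagonal. Assembling:

R = [[1, 0.7605],
 [0.7605, 1]]


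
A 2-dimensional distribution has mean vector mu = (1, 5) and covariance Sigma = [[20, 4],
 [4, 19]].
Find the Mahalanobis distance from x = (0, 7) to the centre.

Step 1 — centre the observation: (x - mu) = (-1, 2).

Step 2 — invert Sigma. det(Sigma) = 20·19 - (4)² = 364.
  Sigma^{-1} = (1/det) · [[d, -b], [-b, a]] = [[0.0522, -0.011],
 [-0.011, 0.0549]].

Step 3 — form the quadratic (x - mu)^T · Sigma^{-1} · (x - mu):
  Sigma^{-1} · (x - mu) = (-0.0742, 0.1209).
  (x - mu)^T · [Sigma^{-1} · (x - mu)] = (-1)·(-0.0742) + (2)·(0.1209) = 0.3159.

Step 4 — take square root: d = √(0.3159) ≈ 0.5621.

d(x, mu) = √(0.3159) ≈ 0.5621


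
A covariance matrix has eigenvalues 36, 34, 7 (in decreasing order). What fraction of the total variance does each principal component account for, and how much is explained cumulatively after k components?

Step 1 — total variance = trace(Sigma) = Σ λ_i = 36 + 34 + 7 = 77.

Step 2 — fraction explained by component i = λ_i / Σ λ:
  PC1: 36/77 = 0.4675
  PC2: 34/77 = 0.4416
  PC3: 7/77 = 0.0909

Step 3 — cumulative fraction after k components = (λ_1 + ... + λ_k) / Σ λ:
  k = 1: 36/77 = 0.4675
  k = 2: (36 + 34)/77 = 70/77 = 0.9091
  k = 3: (36 + 34 + 7)/77 = 77/77 = 1

Summary (fraction, with percent):

explained: PC1 0.4675 (46.75%), PC2 0.4416 (44.16%), PC3 0.0909 (9.09%);  cumulative: 0.4675, 0.9091, 1


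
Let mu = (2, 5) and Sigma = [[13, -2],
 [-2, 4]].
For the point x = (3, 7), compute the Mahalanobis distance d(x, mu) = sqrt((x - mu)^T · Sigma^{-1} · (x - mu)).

Step 1 — centre the observation: (x - mu) = (1, 2).

Step 2 — invert Sigma. det(Sigma) = 13·4 - (-2)² = 48.
  Sigma^{-1} = (1/det) · [[d, -b], [-b, a]] = [[0.0833, 0.0417],
 [0.0417, 0.2708]].

Step 3 — form the quadratic (x - mu)^T · Sigma^{-1} · (x - mu):
  Sigma^{-1} · (x - mu) = (0.1667, 0.5833).
  (x - mu)^T · [Sigma^{-1} · (x - mu)] = (1)·(0.1667) + (2)·(0.5833) = 1.3333.

Step 4 — take square root: d = √(1.3333) ≈ 1.1547.

d(x, mu) = √(1.3333) ≈ 1.1547


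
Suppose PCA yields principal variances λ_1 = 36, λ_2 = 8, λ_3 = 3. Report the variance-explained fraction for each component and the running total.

Step 1 — total variance = trace(Sigma) = Σ λ_i = 36 + 8 + 3 = 47.

Step 2 — fraction explained by component i = λ_i / Σ λ:
  PC1: 36/47 = 0.766
  PC2: 8/47 = 0.1702
  PC3: 3/47 = 0.0638

Step 3 — cumulative fraction after k components = (λ_1 + ... + λ_k) / Σ λ:
  k = 1: 36/47 = 0.766
  k = 2: (36 + 8)/47 = 44/47 = 0.9362
  k = 3: (36 + 8 + 3)/47 = 47/47 = 1

Summary (fraction, with percent):

explained: PC1 0.766 (76.6%), PC2 0.1702 (17.02%), PC3 0.0638 (6.38%);  cumulative: 0.766, 0.9362, 1
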